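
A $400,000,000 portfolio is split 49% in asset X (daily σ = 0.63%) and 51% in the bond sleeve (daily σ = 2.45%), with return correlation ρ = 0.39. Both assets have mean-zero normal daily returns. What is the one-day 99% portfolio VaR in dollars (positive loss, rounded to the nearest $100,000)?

σ_p² = 0.49²·0.63² + 0.51²·2.45² + 2·0.39·0.49·0.51·0.63·2.45 = 1.9574 (%²).
σ_p = √1.9574 = 1.399%.
At 99%, z = 2.326.
VaR = 2.326 × 1.399% = 3.254%; on $400,000,000 that is $13,016,000.

$13,000,000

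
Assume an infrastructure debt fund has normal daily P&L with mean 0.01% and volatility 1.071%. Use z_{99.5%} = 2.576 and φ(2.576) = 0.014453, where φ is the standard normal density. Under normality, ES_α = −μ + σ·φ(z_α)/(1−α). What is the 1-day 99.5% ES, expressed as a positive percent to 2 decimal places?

Tail multiplier: φ(z)/(1−α) = 0.014453 / 0.005 = 2.891.
ES = −(0.01%) + 1.071% × 2.891 = 3.086%.

3.09%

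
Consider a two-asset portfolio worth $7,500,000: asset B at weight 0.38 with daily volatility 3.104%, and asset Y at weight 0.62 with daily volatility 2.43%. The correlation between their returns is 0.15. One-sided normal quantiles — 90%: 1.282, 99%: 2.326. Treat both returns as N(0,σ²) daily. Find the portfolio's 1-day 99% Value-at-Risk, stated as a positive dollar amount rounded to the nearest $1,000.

σ_p² = 0.38²·3.104² + 0.62²·2.43² + 2·0.15·0.38·0.62·3.104·2.43 = 4.1942 (%²).
σ_p = √4.1942 = 2.048%.
VaR = 2.326 × 2.048% = 4.764%; on $7,500,000 that is $357,300.

$357,000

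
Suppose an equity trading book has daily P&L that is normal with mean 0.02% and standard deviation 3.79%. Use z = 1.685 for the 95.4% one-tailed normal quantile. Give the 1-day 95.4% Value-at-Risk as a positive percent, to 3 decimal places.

6.366%

VaR = −μ + z·σ = −(0.02%) + 1.685 × 3.79% = 6.366%.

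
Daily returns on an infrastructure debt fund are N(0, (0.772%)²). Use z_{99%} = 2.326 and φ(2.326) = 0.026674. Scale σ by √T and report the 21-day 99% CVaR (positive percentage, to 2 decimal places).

σ_{21d} = 0.772% × √21 = 3.538%.
ES multiplier = φ(z)/(1−α) = 0.026674/0.01 = 2.667.
ES = 3.538% × 2.667 = 9.436%.

9.44%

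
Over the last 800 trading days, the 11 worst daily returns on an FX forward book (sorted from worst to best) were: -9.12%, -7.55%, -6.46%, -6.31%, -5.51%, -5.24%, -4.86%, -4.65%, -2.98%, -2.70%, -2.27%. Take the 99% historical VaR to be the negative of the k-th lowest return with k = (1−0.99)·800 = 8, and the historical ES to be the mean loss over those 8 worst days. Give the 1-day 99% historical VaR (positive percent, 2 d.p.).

k = 8; the 8th lowest return is -4.65%, so VaR = 4.65%.

4.65%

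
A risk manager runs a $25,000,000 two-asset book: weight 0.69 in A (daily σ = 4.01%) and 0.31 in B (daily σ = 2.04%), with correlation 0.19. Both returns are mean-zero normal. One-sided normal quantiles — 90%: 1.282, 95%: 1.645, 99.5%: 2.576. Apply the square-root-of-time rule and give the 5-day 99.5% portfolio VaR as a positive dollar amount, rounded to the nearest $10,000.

σ_p = √(0.69²·4.01² + 0.31²·2.04² + 2·0.19·0.69·0.31·4.01·2.04) = 2.953%.
σ_{5d} = 2.953% × √5 = 6.603%.
VaR = 2.576 × 6.603% = 17.009%; on $25,000,000 that is $4,252,250.

$4,250,000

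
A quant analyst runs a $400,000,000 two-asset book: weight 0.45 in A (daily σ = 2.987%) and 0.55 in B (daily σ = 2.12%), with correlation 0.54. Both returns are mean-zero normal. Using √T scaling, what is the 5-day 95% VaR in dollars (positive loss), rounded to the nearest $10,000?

$32,430,000

σ_p = √(0.45²·2.987² + 0.55²·2.12² + 2·0.54·0.45·0.55·2.987·2.12) = 2.204%.
σ_{5d} = 2.204% × √5 = 4.928%.
z(95%) = 1.645.
VaR = 1.645 × 4.928% = 8.107%; on $400,000,000 that is $32,428,000.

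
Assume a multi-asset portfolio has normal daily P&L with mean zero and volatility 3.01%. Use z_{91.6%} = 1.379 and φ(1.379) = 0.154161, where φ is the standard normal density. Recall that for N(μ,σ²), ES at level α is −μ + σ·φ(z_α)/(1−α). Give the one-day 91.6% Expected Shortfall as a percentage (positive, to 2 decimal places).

5.52%

Tail multiplier: φ(z)/(1−α) = 0.154161 / 0.084 = 1.835.
ES = 3.01% × 1.835 = 5.523%.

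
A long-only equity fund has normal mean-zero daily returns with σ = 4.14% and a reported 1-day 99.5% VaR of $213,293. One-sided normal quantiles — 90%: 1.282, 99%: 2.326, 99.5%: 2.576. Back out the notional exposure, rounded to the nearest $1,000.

VaR as a fraction of value: z·σ = 2.576 × 4.14% = 10.6646%.
Position = $213,293 / 0.106646 = $2,000,002.

$2,000,000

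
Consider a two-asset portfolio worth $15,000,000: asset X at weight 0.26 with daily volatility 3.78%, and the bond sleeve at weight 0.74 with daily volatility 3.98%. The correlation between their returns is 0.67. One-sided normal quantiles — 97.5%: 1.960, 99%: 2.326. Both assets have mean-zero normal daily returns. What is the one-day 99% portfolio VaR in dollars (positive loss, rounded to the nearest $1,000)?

σ_p² = 0.26²·3.78² + 0.74²·3.98² + 2·0.67·0.26·0.74·3.78·3.98 = 13.5188 (%²).
σ_p = √13.5188 = 3.677%.
VaR = 2.326 × 3.677% = 8.553%; on $15,000,000 that is $1,282,950.

$1,283,000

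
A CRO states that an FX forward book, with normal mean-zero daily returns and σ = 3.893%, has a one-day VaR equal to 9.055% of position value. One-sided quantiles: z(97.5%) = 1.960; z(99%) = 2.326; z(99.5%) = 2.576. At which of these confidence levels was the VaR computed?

99%

Implied z = VaR/σ = 9.055 / 3.893 = 2.326.
This matches z(99%) = 2.326.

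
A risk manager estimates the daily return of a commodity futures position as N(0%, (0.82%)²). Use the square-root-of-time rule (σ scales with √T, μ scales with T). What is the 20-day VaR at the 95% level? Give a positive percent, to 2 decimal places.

At 95%, z = 1.645.
σ_{20d} = 0.82% × √20 = 3.667%.
VaR = 1.645 × 3.667% = 6.032%.

6.03%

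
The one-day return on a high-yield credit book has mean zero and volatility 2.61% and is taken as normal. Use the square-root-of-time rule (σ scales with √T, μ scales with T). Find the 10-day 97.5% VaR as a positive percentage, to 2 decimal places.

At 97.5%, z = 1.960.
σ_{10d} = 2.61% × √10 = 8.254%.
VaR = 1.960 × 8.254% = 16.178%.

16.18%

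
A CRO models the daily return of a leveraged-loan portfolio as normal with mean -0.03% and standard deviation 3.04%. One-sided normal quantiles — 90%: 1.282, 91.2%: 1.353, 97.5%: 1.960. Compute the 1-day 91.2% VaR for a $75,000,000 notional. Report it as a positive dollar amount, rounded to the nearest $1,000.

$3,107,000

VaR = −μ + z·σ = −(-0.03%) + 1.353 × 3.04% = 4.143%.
On $75,000,000: 0.04143 × $75,000,000 = $3,107,250.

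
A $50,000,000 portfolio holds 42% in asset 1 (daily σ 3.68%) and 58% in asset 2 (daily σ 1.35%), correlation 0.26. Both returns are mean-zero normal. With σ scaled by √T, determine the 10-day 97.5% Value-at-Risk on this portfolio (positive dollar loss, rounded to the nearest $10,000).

σ_p = √(0.42²·3.68² + 0.58²·1.35² + 2·0.26·0.42·0.58·3.68·1.35) = 1.906%.
σ_{10d} = 1.906% × √10 = 6.027%.
z(97.5%) = 1.960.
VaR = 1.960 × 6.027% = 11.813%; on $50,000,000 that is $5,906,500.

$5,910,000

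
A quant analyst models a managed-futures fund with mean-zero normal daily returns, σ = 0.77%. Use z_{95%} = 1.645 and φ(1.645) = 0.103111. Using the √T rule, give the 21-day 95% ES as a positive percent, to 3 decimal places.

7.277%

σ_{21d} = 0.77% × √21 = 3.529%.
ES multiplier = φ(z)/(1−α) = 0.103111/0.05 = 2.062.
ES = 3.529% × 2.062 = 7.277%.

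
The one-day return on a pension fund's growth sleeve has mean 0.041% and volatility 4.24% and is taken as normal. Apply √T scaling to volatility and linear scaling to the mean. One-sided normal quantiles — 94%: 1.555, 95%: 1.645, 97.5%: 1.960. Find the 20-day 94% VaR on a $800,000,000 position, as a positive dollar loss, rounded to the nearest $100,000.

σ_{20d} = 4.24% × √20 = 18.962%; μ_{20d} = 20 × 0.041% = 0.820%.
VaR = −(0.820%) + 1.555 × 18.962% = 28.666%.
On $800,000,000: 0.28666 × $800,000,000 = $229,328,000.

$229,300,000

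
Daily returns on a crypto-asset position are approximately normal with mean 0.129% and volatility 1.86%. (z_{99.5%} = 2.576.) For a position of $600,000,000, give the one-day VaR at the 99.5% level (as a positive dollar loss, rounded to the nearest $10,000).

$27,970,000

VaR = −μ + z·σ = −(0.129%) + 2.576 × 1.86% = 4.662%.
On $600,000,000: 0.04662 × $600,000,000 = $27,972,000.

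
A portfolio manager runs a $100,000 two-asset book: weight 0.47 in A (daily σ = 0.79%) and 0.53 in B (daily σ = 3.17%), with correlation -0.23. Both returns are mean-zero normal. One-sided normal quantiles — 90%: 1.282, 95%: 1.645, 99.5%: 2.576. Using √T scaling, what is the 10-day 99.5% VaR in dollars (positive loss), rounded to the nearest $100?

$13,300

σ_p = √(0.47²·0.79² + 0.53²·3.17² + 2·-0.23·0.47·0.53·0.79·3.17) = 1.635%.
σ_{10d} = 1.635% × √10 = 5.170%.
VaR = 2.576 × 5.170% = 13.318%; on $100,000 that is $13,318.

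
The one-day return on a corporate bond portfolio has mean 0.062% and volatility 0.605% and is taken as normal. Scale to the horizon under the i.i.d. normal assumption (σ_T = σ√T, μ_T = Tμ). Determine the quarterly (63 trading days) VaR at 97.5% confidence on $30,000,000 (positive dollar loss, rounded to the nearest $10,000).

At 97.5%, z = 1.960.
σ_{63d} = 0.605% × √63 = 4.802%; μ_{63d} = 63 × 0.062% = 3.906%.
VaR = −(3.906%) + 1.960 × 4.802% = 5.506%.
On $30,000,000: 0.05506 × $30,000,000 = $1,651,800.

$1,650,000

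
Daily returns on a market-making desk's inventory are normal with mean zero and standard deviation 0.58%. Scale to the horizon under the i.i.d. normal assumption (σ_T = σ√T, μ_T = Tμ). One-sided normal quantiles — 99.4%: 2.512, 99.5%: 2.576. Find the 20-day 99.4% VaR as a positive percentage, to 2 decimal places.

σ_{20d} = 0.58% × √20 = 2.594%.
VaR = 2.512 × 2.594% = 6.516%.

6.52%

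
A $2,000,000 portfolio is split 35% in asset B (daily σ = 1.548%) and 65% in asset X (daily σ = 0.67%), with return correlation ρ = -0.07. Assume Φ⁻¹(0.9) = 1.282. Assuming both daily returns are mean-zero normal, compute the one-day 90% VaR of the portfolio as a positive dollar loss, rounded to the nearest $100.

$17,200

σ_p² = 0.35²·1.548² + 0.65²·0.67² + 2·-0.07·0.35·0.65·1.548·0.67 = 0.4502 (%²).
σ_p = √0.4502 = 0.671%.
VaR = 1.282 × 0.671% = 0.860%; on $2,000,000 that is $17,200.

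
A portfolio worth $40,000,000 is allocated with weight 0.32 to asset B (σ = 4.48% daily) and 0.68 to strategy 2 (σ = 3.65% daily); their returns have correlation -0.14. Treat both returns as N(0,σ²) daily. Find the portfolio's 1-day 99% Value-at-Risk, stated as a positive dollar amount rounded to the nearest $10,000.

$2,500,000

σ_p² = 0.32²·4.48² + 0.68²·3.65² + 2·-0.14·0.32·0.68·4.48·3.65 = 7.2192 (%²).
σ_p = √7.2192 = 2.687%.
At 99%, z = 2.326.
VaR = 2.326 × 2.687% = 6.250%; on $40,000,000 that is $2,500,000.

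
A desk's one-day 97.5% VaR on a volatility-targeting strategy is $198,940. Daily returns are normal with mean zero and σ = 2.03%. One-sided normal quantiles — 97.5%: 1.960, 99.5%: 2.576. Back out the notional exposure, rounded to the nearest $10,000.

VaR as a fraction of value: z·σ = 1.960 × 2.03% = 3.9788%.
Position = $198,940 / 0.039788 = $5,000,000.

$5,000,000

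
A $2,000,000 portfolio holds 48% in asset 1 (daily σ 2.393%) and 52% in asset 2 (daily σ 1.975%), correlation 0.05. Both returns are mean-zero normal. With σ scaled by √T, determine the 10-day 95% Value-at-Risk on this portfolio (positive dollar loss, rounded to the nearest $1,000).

σ_p = √(0.48²·2.393² + 0.52²·1.975² + 2·0.05·0.48·0.52·2.393·1.975) = 1.579%.
σ_{10d} = 1.579% × √10 = 4.993%.
z(95%) = 1.645.
VaR = 1.645 × 4.993% = 8.213%; on $2,000,000 that is $164,260.

$164,000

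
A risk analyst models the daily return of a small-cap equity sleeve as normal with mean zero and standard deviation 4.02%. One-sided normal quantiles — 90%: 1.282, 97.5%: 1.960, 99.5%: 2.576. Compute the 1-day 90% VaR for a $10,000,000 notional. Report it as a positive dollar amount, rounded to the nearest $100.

VaR = z·σ = 1.282 × 4.02% = 5.154%.
On $10,000,000: 0.05154 × $10,000,000 = $515,400.

$515,400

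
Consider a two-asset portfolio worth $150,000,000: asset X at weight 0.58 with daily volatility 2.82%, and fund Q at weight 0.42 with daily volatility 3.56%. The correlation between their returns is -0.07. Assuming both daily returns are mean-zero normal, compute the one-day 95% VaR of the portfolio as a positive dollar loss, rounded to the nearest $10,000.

σ_p² = 0.58²·2.82² + 0.42²·3.56² + 2·-0.07·0.58·0.42·2.82·3.56 = 4.5684 (%²).
σ_p = √4.5684 = 2.137%.
At 95%, z = 1.645.
VaR = 1.645 × 2.137% = 3.515%; on $150,000,000 that is $5,272,500.

$5,270,000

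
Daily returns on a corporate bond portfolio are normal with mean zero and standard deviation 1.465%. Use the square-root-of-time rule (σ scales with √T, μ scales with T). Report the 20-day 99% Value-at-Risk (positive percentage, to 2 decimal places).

At 99%, z = 2.326.
σ_{20d} = 1.465% × √20 = 6.552%.
VaR = 2.326 × 6.552% = 15.240%.

15.24%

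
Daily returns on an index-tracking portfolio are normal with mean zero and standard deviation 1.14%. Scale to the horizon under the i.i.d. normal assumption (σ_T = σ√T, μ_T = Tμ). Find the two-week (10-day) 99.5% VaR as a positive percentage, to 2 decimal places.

9.29%

At 99.5%, z = 2.576.
σ_{10d} = 1.14% × √10 = 3.605%.
VaR = 2.576 × 3.605% = 9.286%.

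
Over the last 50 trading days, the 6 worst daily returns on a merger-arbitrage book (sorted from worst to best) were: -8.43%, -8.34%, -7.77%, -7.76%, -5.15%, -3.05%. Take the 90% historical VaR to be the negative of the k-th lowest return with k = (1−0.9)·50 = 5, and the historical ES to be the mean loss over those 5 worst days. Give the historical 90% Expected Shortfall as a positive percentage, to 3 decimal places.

7.490%

The 5 worst returns sum to -37.45%.
ES = −(-37.45%) / 5 = 7.49% ≈ 7.490%.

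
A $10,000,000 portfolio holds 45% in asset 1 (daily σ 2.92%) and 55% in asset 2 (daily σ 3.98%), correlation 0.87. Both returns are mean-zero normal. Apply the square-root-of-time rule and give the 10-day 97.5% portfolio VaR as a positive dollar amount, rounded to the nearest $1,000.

σ_p = √(0.45²·2.92² + 0.55²·3.98² + 2·0.87·0.45·0.55·2.92·3.98) = 3.395%.
σ_{10d} = 3.395% × √10 = 10.736%.
z(97.5%) = 1.960.
VaR = 1.960 × 10.736% = 21.043%; on $10,000,000 that is $2,104,300.

$2,104,000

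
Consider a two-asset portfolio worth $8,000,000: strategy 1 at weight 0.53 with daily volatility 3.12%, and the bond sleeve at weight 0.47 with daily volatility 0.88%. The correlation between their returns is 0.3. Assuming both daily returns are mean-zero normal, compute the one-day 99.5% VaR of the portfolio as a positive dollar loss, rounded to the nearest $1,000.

$375,000

σ_p² = 0.53²·3.12² + 0.47²·0.88² + 2·0.3·0.53·0.47·3.12·0.88 = 3.3158 (%²).
σ_p = √3.3158 = 1.821%.
At 99.5%, z = 2.576.
VaR = 2.576 × 1.821% = 4.691%; on $8,000,000 that is $375,280.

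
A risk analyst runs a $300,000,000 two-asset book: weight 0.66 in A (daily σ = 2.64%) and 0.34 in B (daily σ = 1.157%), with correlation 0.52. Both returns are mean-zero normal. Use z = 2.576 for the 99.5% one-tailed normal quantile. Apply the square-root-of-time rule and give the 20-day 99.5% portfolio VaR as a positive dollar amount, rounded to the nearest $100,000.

$68,300,000

σ_p = √(0.66²·2.64² + 0.34²·1.157² + 2·0.52·0.66·0.34·2.64·1.157) = 1.976%.
σ_{20d} = 1.976% × √20 = 8.837%.
VaR = 2.576 × 8.837% = 22.764%; on $300,000,000 that is $68,292,000.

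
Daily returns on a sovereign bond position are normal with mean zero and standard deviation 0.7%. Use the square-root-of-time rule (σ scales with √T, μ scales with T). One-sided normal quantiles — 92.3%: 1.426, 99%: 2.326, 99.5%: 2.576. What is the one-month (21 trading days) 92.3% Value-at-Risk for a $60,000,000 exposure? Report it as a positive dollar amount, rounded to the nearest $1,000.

σ_{21d} = 0.7% × √21 = 3.208%.
VaR = 1.426 × 3.208% = 4.575%.
On $60,000,000: 0.04575 × $60,000,000 = $2,745,000.

$2,745,000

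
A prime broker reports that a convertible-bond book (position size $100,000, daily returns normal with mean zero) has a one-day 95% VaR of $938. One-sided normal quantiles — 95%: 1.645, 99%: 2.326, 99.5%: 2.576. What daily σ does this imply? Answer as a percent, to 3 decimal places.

0.570%

VaR as a fraction: $938 / $100,000 = 0.938%.
σ = VaR / z = 0.938% / 1.645 = 0.570%.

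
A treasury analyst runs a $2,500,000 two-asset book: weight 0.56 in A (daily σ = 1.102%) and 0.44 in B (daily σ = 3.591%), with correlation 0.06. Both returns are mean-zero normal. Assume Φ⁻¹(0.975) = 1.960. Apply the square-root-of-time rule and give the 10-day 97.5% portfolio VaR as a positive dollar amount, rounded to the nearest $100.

$268,100

σ_p = √(0.56²·1.102² + 0.44²·3.591² + 2·0.06·0.56·0.44·1.102·3.591) = 1.730%.
σ_{10d} = 1.730% × √10 = 5.471%.
VaR = 1.960 × 5.471% = 10.723%; on $2,500,000 that is $268,075.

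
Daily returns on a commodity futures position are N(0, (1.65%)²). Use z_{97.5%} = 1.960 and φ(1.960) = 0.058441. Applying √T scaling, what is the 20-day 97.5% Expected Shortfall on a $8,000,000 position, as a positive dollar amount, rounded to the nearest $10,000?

σ_{20d} = 1.65% × √20 = 7.379%.
ES multiplier = φ(z)/(1−α) = 0.058441/0.025 = 2.338.
ES = 7.379% × 2.338 = 17.252%; on $8,000,000: $1,380,160.

$1,380,000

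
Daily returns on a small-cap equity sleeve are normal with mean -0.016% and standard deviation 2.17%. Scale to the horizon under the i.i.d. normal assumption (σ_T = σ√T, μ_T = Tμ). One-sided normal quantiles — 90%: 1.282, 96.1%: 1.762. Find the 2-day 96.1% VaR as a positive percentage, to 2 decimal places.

5.44%

σ_{2d} = 2.17% × √2 = 3.069%; μ_{2d} = 2 × -0.016% = -0.032%.
VaR = −(-0.032%) + 1.762 × 3.069% = 5.440%.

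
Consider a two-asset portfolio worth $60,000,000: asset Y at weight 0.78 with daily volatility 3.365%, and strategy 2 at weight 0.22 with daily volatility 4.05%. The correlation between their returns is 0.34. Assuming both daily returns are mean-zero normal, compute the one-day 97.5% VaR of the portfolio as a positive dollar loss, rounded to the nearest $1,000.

$3,581,000

σ_p² = 0.78²·3.365² + 0.22²·4.05² + 2·0.34·0.78·0.22·3.365·4.05 = 9.2732 (%²).
σ_p = √9.2732 = 3.045%.
At 97.5%, z = 1.960.
VaR = 1.960 × 3.045% = 5.968%; on $60,000,000 that is $3,580,800.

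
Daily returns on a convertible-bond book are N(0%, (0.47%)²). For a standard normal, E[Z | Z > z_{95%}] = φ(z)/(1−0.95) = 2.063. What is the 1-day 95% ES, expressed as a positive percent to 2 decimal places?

ES = 0.47% × 2.063 = 0.970%.

0.97%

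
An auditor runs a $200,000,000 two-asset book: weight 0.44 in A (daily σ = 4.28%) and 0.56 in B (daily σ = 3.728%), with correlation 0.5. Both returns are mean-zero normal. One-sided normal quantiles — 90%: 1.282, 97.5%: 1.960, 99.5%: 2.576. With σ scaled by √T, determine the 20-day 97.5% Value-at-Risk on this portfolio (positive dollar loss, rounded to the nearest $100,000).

$60,300,000

σ_p = √(0.44²·4.28² + 0.56²·3.728² + 2·0.5·0.44·0.56·4.28·3.728) = 3.440%.
σ_{20d} = 3.440% × √20 = 15.384%.
VaR = 1.960 × 15.384% = 30.153%; on $200,000,000 that is $60,306,000.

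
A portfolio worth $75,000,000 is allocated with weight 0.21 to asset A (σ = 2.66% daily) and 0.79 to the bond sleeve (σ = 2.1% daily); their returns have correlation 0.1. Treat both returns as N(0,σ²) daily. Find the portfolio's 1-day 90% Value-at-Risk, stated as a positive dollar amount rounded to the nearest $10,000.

$1,730,000

σ_p² = 0.21²·2.66² + 0.79²·2.1² + 2·0.1·0.21·0.79·2.66·2.1 = 3.2497 (%²).
σ_p = √3.2497 = 1.803%.
At 90%, z = 1.282.
VaR = 1.282 × 1.803% = 2.311%; on $75,000,000 that is $1,733,250.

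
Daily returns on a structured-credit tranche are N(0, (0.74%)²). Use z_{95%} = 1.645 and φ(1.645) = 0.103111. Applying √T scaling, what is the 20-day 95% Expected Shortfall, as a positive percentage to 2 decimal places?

6.82%

σ_{20d} = 0.74% × √20 = 3.309%.
ES multiplier = φ(z)/(1−α) = 0.103111/0.05 = 2.062.
ES = 3.309% × 2.062 = 6.823%.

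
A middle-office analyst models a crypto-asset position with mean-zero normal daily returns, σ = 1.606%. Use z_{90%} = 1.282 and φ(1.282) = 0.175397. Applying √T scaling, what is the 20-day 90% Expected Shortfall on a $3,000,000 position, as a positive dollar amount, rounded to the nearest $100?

$377,900

σ_{20d} = 1.606% × √20 = 7.182%.
ES multiplier = φ(z)/(1−α) = 0.175397/0.1 = 1.754.
ES = 7.182% × 1.754 = 12.597%; on $3,000,000: $377,910.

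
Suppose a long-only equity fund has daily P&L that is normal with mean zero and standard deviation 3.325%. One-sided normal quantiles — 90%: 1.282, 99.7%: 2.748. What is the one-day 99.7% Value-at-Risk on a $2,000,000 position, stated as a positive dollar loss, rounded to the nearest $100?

$182,700

VaR = z·σ = 2.748 × 3.325% = 9.137%.
On $2,000,000: 0.09137 × $2,000,000 = $182,740.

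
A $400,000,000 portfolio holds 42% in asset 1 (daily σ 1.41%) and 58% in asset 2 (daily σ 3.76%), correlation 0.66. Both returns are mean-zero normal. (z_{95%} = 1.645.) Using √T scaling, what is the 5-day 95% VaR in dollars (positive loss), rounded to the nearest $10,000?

$38,400,000

σ_p = √(0.42²·1.41² + 0.58²·3.76² + 2·0.66·0.42·0.58·1.41·3.76) = 2.610%.
σ_{5d} = 2.610% × √5 = 5.836%.
VaR = 1.645 × 5.836% = 9.600%; on $400,000,000 that is $38,400,000.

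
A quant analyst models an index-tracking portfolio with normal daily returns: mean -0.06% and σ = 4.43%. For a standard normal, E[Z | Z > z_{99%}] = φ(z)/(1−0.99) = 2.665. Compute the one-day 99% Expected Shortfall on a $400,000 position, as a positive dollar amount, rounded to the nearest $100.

$47,500

ES = −(-0.06%) + 4.43% × 2.665 = 11.866%.
On $400,000: 0.11866 × $400,000 = $47,464.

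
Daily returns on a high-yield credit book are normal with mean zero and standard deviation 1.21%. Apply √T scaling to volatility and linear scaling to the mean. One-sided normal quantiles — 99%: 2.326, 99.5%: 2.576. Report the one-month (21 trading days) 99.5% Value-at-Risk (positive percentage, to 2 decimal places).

σ_{21d} = 1.21% × √21 = 5.545%.
VaR = 2.576 × 5.545% = 14.284%.

14.28%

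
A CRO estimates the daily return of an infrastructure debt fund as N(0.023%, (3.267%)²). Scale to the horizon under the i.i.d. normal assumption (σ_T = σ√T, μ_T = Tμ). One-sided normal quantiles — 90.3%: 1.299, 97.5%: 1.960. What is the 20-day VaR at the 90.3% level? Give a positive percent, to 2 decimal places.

σ_{20d} = 3.267% × √20 = 14.610%; μ_{20d} = 20 × 0.023% = 0.460%.
VaR = −(0.460%) + 1.299 × 14.610% = 18.518%.

18.52%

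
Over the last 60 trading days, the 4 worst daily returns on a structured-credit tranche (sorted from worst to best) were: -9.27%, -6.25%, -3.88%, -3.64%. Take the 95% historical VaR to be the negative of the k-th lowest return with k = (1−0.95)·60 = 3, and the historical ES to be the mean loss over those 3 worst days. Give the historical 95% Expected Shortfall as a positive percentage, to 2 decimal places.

6.47%

The 3 worst returns sum to -19.40%.
ES = −(-19.40%) / 3 = 6.4666…% ≈ 6.47%.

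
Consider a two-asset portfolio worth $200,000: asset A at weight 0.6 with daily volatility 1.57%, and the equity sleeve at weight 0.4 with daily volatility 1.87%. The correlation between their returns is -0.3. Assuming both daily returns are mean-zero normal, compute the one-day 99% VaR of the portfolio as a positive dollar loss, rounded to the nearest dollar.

$4,708

σ_p² = 0.6²·1.57² + 0.4²·1.87² + 2·-0.3·0.6·0.4·1.57·1.87 = 1.0241 (%²).
σ_p = √1.0241 = 1.012%.
At 99%, z = 2.326.
VaR = 2.326 × 1.012% = 2.354%; on $200,000 that is $4,708.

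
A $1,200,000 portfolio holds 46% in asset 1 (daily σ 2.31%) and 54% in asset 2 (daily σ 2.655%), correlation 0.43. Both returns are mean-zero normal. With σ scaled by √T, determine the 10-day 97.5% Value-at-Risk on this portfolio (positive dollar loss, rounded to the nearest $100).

σ_p = √(0.46²·2.31² + 0.54²·2.655² + 2·0.43·0.46·0.54·2.31·2.655) = 2.120%.
σ_{10d} = 2.120% × √10 = 6.704%.
z(97.5%) = 1.960.
VaR = 1.960 × 6.704% = 13.140%; on $1,200,000 that is $157,680.

$157,700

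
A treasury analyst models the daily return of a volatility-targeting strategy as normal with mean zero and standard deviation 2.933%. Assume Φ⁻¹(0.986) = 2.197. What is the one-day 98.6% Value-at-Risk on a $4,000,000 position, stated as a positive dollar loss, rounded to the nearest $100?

$257,800

VaR = z·σ = 2.197 × 2.933% = 6.444%.
On $4,000,000: 0.06444 × $4,000,000 = $257,760.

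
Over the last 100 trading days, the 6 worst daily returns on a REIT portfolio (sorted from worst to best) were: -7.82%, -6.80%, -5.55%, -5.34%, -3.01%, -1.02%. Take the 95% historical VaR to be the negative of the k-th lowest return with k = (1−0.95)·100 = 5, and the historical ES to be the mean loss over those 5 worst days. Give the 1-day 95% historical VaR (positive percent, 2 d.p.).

k = 5; the 5th lowest return is -3.01%, so VaR = 3.01%.

3.01%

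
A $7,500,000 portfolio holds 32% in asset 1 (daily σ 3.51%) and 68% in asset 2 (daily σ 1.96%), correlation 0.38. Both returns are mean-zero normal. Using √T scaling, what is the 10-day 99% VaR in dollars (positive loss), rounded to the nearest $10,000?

σ_p = √(0.32²·3.51² + 0.68²·1.96² + 2·0.38·0.32·0.68·3.51·1.96) = 2.043%.
σ_{10d} = 2.043% × √10 = 6.461%.
z(99%) = 2.326.
VaR = 2.326 × 6.461% = 15.028%; on $7,500,000 that is $1,127,100.

$1,130,000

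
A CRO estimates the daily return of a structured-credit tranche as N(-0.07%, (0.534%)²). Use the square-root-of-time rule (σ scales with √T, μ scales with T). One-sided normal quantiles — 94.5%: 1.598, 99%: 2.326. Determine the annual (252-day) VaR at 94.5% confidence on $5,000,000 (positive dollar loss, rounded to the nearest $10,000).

$1,560,000

σ_{252d} = 0.534% × √252 = 8.477%; μ_{252d} = 252 × -0.07% = -17.640%.
VaR = −(-17.640%) + 1.598 × 8.477% = 31.186%.
On $5,000,000: 0.31186 × $5,000,000 = $1,559,300.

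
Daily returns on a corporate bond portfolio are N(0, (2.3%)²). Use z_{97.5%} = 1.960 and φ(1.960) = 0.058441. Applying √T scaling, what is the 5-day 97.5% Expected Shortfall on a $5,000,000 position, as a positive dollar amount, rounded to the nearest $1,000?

σ_{5d} = 2.3% × √5 = 5.143%.
ES multiplier = φ(z)/(1−α) = 0.058441/0.025 = 2.338.
ES = 5.143% × 2.338 = 12.024%; on $5,000,000: $601,200.

$601,000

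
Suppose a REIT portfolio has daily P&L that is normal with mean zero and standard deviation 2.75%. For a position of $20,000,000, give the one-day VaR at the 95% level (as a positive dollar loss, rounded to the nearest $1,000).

$905,000

At 95% one-sided, z = 1.645.
VaR = z·σ = 1.645 × 2.75% = 4.524%.
On $20,000,000: 0.04524 × $20,000,000 = $904,800.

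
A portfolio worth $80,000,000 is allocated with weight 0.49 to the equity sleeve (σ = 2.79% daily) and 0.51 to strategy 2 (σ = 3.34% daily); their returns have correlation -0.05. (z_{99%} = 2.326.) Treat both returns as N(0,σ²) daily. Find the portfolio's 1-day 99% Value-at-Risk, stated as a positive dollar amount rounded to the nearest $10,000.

$3,960,000

σ_p² = 0.49²·2.79² + 0.51²·3.34² + 2·-0.05·0.49·0.51·2.79·3.34 = 4.5377 (%²).
σ_p = √4.5377 = 2.130%.
VaR = 2.326 × 2.130% = 4.954%; on $80,000,000 that is $3,963,200.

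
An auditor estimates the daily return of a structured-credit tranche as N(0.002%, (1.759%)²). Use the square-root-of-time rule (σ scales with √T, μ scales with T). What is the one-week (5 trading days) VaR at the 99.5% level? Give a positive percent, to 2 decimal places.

10.12%

At 99.5%, z = 2.576.
σ_{5d} = 1.759% × √5 = 3.933%; μ_{5d} = 5 × 0.002% = 0.010%.
VaR = −(0.010%) + 2.576 × 3.933% = 10.121%.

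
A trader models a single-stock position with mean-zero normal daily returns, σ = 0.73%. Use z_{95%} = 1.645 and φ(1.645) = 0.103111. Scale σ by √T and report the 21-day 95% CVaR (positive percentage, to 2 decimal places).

σ_{21d} = 0.73% × √21 = 3.345%.
ES multiplier = φ(z)/(1−α) = 0.103111/0.05 = 2.062.
ES = 3.345% × 2.062 = 6.897%.

6.90%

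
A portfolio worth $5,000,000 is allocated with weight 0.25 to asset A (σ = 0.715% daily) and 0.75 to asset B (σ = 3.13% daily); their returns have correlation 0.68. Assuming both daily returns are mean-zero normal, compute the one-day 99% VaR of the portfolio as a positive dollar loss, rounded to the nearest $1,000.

$288,000

σ_p² = 0.25²·0.715² + 0.75²·3.13² + 2·0.68·0.25·0.75·0.715·3.13 = 6.1134 (%²).
σ_p = √6.1134 = 2.473%.
At 99%, z = 2.326.
VaR = 2.326 × 2.473% = 5.752%; on $5,000,000 that is $287,600.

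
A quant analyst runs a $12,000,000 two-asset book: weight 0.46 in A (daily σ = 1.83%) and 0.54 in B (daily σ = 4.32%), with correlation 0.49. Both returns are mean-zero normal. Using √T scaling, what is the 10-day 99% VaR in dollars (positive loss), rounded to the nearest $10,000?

$2,510,000

σ_p = √(0.46²·1.83² + 0.54²·4.32² + 2·0.49·0.46·0.54·1.83·4.32) = 2.842%.
σ_{10d} = 2.842% × √10 = 8.987%.
z(99%) = 2.326.
VaR = 2.326 × 8.987% = 20.904%; on $12,000,000 that is $2,508,480.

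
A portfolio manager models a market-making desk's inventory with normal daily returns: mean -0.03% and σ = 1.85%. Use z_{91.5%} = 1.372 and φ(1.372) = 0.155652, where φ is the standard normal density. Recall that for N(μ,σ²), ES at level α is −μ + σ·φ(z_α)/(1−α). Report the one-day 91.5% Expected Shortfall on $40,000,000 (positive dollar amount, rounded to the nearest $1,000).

$1,367,000

Tail multiplier: φ(z)/(1−α) = 0.155652 / 0.085 = 1.831.
ES = −(-0.03%) + 1.85% × 1.831 = 3.417%.
On $40,000,000: 0.03417 × $40,000,000 = $1,366,800.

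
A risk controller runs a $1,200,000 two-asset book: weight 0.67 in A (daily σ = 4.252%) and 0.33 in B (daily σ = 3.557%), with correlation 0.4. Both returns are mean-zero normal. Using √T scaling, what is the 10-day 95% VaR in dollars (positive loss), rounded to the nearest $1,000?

σ_p = √(0.67²·4.252² + 0.33²·3.557² + 2·0.4·0.67·0.33·4.252·3.557) = 3.488%.
σ_{10d} = 3.488% × √10 = 11.030%.
z(95%) = 1.645.
VaR = 1.645 × 11.030% = 18.144%; on $1,200,000 that is $217,728.

$218,000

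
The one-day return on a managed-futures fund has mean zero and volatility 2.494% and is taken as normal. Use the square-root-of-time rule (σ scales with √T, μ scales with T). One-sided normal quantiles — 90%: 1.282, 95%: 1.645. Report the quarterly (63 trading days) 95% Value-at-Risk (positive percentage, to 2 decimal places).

32.56%

σ_{63d} = 2.494% × √63 = 19.796%.
VaR = 1.645 × 19.796% = 32.564%.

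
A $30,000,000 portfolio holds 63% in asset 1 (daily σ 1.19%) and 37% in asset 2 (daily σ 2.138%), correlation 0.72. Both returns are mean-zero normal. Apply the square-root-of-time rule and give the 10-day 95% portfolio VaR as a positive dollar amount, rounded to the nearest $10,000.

$2,230,000

σ_p = √(0.63²·1.19² + 0.37²·2.138² + 2·0.72·0.63·0.37·1.19·2.138) = 1.429%.
σ_{10d} = 1.429% × √10 = 4.519%.
z(95%) = 1.645.
VaR = 1.645 × 4.519% = 7.434%; on $30,000,000 that is $2,230,200.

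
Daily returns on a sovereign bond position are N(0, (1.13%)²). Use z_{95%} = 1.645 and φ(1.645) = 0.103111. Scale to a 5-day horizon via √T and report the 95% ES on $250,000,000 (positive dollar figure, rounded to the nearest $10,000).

$13,030,000

σ_{5d} = 1.13% × √5 = 2.527%.
ES multiplier = φ(z)/(1−α) = 0.103111/0.05 = 2.062.
ES = 2.527% × 2.062 = 5.211%; on $250,000,000: $13,027,500.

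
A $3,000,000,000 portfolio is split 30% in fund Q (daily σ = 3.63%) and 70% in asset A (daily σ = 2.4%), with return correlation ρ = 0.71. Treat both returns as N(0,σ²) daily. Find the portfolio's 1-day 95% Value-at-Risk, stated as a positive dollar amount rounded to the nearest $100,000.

σ_p² = 0.3²·3.63² + 0.7²·2.4² + 2·0.71·0.3·0.7·3.63·2.4 = 6.6062 (%²).
σ_p = √6.6062 = 2.570%.
At 95%, z = 1.645.
VaR = 1.645 × 2.570% = 4.228%; on $3,000,000,000 that is $126,840,000.

$126,800,000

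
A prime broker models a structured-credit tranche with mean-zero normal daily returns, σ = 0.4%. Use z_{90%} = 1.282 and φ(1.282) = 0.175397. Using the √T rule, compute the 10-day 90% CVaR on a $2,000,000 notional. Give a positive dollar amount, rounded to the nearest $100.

$44,400

σ_{10d} = 0.4% × √10 = 1.265%.
ES multiplier = φ(z)/(1−α) = 0.175397/0.1 = 1.754.
ES = 1.265% × 1.754 = 2.219%; on $2,000,000: $44,380.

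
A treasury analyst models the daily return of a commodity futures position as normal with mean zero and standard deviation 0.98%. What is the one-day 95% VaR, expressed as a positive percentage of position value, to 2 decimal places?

At 95% one-sided, z = 1.645.
VaR = z·σ = 1.645 × 0.98% = 1.612%.

1.61%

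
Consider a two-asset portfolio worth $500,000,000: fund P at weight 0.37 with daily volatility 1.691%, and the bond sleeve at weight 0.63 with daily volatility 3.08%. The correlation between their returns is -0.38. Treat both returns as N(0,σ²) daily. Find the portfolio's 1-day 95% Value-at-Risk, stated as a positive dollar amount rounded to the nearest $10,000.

$14,790,000

σ_p² = 0.37²·1.691² + 0.63²·3.08² + 2·-0.38·0.37·0.63·1.691·3.08 = 3.2339 (%²).
σ_p = √3.2339 = 1.798%.
At 95%, z = 1.645.
VaR = 1.645 × 1.798% = 2.958%; on $500,000,000 that is $14,790,000.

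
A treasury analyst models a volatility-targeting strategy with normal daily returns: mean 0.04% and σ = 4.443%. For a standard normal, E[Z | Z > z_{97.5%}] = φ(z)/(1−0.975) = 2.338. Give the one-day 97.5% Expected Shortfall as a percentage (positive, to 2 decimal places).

10.35%

ES = −(0.04%) + 4.443% × 2.338 = 10.348%.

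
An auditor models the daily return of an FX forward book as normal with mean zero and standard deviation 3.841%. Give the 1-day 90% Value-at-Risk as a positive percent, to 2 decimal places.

At 90% one-sided, z = 1.282.
VaR = z·σ = 1.282 × 3.841% = 4.924%.

4.92%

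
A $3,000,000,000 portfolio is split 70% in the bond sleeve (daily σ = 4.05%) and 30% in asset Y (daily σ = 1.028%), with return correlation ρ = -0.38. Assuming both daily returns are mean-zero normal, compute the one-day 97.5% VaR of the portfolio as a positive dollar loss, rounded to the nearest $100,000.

$160,700,000

σ_p² = 0.7²·4.05² + 0.3²·1.028² + 2·-0.38·0.7·0.3·4.05·1.028 = 7.4679 (%²).
σ_p = √7.4679 = 2.733%.
At 97.5%, z = 1.960.
VaR = 1.960 × 2.733% = 5.357%; on $3,000,000,000 that is $160,710,000.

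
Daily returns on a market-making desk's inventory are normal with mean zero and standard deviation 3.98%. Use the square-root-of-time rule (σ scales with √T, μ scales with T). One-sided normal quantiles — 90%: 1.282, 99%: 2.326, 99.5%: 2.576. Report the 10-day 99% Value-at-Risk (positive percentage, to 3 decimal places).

σ_{10d} = 3.98% × √10 = 12.586%.
VaR = 2.326 × 12.586% = 29.275%.

29.275%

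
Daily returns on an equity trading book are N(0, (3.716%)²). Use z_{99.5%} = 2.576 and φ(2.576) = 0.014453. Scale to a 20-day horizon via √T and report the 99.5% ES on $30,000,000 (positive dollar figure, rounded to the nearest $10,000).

σ_{20d} = 3.716% × √20 = 16.618%.
ES multiplier = φ(z)/(1−α) = 0.014453/0.005 = 2.891.
ES = 16.618% × 2.891 = 48.043%; on $30,000,000: $14,412,900.

$14,410,000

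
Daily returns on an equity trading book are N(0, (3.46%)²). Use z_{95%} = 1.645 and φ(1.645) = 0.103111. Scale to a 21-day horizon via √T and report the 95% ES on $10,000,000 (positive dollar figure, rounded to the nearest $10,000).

σ_{21d} = 3.46% × √21 = 15.856%.
ES multiplier = φ(z)/(1−α) = 0.103111/0.05 = 2.062.
ES = 15.856% × 2.062 = 32.695%; on $10,000,000: $3,269,500.

$3,270,000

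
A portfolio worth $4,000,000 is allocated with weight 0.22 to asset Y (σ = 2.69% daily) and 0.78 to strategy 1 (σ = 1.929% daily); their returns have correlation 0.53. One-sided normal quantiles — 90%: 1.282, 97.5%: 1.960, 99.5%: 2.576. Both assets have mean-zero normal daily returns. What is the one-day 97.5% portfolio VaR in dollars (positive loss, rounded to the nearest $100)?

σ_p² = 0.22²·2.69² + 0.78²·1.929² + 2·0.53·0.22·0.78·2.69·1.929 = 3.5580 (%²).
σ_p = √3.5580 = 1.886%.
VaR = 1.960 × 1.886% = 3.697%; on $4,000,000 that is $147,880.

$147,900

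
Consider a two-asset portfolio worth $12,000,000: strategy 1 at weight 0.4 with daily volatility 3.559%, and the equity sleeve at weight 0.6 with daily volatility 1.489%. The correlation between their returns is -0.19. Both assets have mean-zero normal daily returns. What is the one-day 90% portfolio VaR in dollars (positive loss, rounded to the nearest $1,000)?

$235,000

σ_p² = 0.4²·3.559² + 0.6²·1.489² + 2·-0.19·0.4·0.6·3.559·1.489 = 2.3415 (%²).
σ_p = √2.3415 = 1.530%.
At 90%, z = 1.282.
VaR = 1.282 × 1.530% = 1.961%; on $12,000,000 that is $235,320.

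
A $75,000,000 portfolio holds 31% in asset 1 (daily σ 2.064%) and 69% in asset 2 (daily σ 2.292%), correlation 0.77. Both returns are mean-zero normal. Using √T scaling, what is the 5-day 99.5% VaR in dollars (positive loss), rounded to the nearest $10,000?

$9,130,000

σ_p = √(0.31²·2.064² + 0.69²·2.292² + 2·0.77·0.31·0.69·2.064·2.292) = 2.114%.
σ_{5d} = 2.114% × √5 = 4.727%.
z(99.5%) = 2.576.
VaR = 2.576 × 4.727% = 12.177%; on $75,000,000 that is $9,132,750.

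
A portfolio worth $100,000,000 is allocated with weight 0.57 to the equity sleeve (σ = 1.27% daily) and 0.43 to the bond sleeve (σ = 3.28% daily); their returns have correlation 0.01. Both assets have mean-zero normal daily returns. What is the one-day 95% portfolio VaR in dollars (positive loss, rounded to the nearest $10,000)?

σ_p² = 0.57²·1.27² + 0.43²·3.28² + 2·0.01·0.57·0.43·1.27·3.28 = 2.5337 (%²).
σ_p = √2.5337 = 1.592%.
At 95%, z = 1.645.
VaR = 1.645 × 1.592% = 2.619%; on $100,000,000 that is $2,619,000.

$2,620,000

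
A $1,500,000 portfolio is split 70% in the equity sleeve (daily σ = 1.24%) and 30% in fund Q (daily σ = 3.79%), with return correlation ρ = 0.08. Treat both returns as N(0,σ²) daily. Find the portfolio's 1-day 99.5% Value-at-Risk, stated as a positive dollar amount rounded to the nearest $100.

$57,400

σ_p² = 0.7²·1.24² + 0.3²·3.79² + 2·0.08·0.7·0.3·1.24·3.79 = 2.2041 (%²).
σ_p = √2.2041 = 1.485%.
At 99.5%, z = 2.576.
VaR = 2.576 × 1.485% = 3.825%; on $1,500,000 that is $57,375.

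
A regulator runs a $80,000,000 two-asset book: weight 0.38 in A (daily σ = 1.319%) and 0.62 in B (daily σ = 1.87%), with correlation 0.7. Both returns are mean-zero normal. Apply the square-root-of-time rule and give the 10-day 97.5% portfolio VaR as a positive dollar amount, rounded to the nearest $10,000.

σ_p = √(0.38²·1.319² + 0.62²·1.87² + 2·0.7·0.38·0.62·1.319·1.87) = 1.552%.
σ_{10d} = 1.552% × √10 = 4.908%.
z(97.5%) = 1.960.
VaR = 1.960 × 4.908% = 9.620%; on $80,000,000 that is $7,696,000.

$7,700,000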